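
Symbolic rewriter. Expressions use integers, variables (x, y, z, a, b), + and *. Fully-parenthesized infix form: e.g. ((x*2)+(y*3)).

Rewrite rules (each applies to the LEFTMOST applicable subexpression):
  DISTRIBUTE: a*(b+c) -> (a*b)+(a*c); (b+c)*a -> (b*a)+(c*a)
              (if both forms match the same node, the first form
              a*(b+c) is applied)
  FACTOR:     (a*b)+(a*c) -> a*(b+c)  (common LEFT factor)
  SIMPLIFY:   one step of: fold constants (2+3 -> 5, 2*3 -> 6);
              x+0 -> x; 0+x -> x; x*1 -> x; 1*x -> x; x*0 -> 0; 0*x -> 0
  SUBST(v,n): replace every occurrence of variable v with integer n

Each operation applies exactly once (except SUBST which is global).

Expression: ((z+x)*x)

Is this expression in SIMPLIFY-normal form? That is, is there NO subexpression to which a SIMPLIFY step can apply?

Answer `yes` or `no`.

Answer: yes

Derivation:
Expression: ((z+x)*x)
Scanning for simplifiable subexpressions (pre-order)...
  at root: ((z+x)*x) (not simplifiable)
  at L: (z+x) (not simplifiable)
Result: no simplifiable subexpression found -> normal form.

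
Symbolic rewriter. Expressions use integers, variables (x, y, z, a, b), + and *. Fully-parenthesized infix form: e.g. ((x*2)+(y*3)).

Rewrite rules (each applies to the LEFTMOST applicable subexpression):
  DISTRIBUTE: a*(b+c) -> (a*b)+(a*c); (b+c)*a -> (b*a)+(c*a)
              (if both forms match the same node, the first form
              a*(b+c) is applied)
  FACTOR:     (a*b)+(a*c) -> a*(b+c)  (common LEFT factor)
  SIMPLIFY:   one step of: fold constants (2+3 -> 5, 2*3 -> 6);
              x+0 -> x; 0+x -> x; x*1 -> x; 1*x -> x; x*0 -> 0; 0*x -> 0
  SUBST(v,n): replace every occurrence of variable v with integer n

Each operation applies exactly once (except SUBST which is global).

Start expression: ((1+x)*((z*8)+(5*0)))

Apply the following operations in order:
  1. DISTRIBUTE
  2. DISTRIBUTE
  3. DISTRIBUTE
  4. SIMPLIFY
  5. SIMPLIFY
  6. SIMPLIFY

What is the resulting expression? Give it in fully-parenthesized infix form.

Start: ((1+x)*((z*8)+(5*0)))
Apply DISTRIBUTE at root (target: ((1+x)*((z*8)+(5*0)))): ((1+x)*((z*8)+(5*0))) -> (((1+x)*(z*8))+((1+x)*(5*0)))
Apply DISTRIBUTE at L (target: ((1+x)*(z*8))): (((1+x)*(z*8))+((1+x)*(5*0))) -> (((1*(z*8))+(x*(z*8)))+((1+x)*(5*0)))
Apply DISTRIBUTE at R (target: ((1+x)*(5*0))): (((1*(z*8))+(x*(z*8)))+((1+x)*(5*0))) -> (((1*(z*8))+(x*(z*8)))+((1*(5*0))+(x*(5*0))))
Apply SIMPLIFY at LL (target: (1*(z*8))): (((1*(z*8))+(x*(z*8)))+((1*(5*0))+(x*(5*0)))) -> (((z*8)+(x*(z*8)))+((1*(5*0))+(x*(5*0))))
Apply SIMPLIFY at RL (target: (1*(5*0))): (((z*8)+(x*(z*8)))+((1*(5*0))+(x*(5*0)))) -> (((z*8)+(x*(z*8)))+((5*0)+(x*(5*0))))
Apply SIMPLIFY at RL (target: (5*0)): (((z*8)+(x*(z*8)))+((5*0)+(x*(5*0)))) -> (((z*8)+(x*(z*8)))+(0+(x*(5*0))))

Answer: (((z*8)+(x*(z*8)))+(0+(x*(5*0))))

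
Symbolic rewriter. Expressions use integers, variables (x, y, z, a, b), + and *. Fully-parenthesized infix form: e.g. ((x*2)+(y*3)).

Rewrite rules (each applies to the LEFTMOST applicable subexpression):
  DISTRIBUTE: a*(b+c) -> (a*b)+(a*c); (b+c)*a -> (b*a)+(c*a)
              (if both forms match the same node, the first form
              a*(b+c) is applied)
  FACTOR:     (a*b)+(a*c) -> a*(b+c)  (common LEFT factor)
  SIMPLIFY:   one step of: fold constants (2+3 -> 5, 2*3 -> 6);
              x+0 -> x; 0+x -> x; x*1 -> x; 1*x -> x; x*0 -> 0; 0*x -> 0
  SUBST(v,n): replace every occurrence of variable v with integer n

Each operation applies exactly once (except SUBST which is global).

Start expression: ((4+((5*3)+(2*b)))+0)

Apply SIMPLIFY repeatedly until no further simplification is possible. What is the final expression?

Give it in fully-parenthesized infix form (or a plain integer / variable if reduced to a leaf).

Answer: (4+(15+(2*b)))

Derivation:
Start: ((4+((5*3)+(2*b)))+0)
Step 1: at root: ((4+((5*3)+(2*b)))+0) -> (4+((5*3)+(2*b))); overall: ((4+((5*3)+(2*b)))+0) -> (4+((5*3)+(2*b)))
Step 2: at RL: (5*3) -> 15; overall: (4+((5*3)+(2*b))) -> (4+(15+(2*b)))
Fixed point: (4+(15+(2*b)))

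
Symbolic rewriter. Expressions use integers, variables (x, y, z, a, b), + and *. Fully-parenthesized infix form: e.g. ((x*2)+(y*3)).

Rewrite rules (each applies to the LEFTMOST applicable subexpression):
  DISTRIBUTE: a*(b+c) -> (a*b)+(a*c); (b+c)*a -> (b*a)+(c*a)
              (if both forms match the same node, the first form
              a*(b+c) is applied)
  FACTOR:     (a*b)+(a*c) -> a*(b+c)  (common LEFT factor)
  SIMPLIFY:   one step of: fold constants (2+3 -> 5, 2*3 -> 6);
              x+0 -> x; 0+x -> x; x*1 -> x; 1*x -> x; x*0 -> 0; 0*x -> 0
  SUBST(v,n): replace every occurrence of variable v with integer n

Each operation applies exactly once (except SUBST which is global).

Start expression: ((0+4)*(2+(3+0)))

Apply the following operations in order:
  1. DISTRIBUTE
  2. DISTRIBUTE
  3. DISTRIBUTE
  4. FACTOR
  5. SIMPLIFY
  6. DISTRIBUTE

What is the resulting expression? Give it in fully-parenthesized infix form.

Start: ((0+4)*(2+(3+0)))
Apply DISTRIBUTE at root (target: ((0+4)*(2+(3+0)))): ((0+4)*(2+(3+0))) -> (((0+4)*2)+((0+4)*(3+0)))
Apply DISTRIBUTE at L (target: ((0+4)*2)): (((0+4)*2)+((0+4)*(3+0))) -> (((0*2)+(4*2))+((0+4)*(3+0)))
Apply DISTRIBUTE at R (target: ((0+4)*(3+0))): (((0*2)+(4*2))+((0+4)*(3+0))) -> (((0*2)+(4*2))+(((0+4)*3)+((0+4)*0)))
Apply FACTOR at R (target: (((0+4)*3)+((0+4)*0))): (((0*2)+(4*2))+(((0+4)*3)+((0+4)*0))) -> (((0*2)+(4*2))+((0+4)*(3+0)))
Apply SIMPLIFY at LL (target: (0*2)): (((0*2)+(4*2))+((0+4)*(3+0))) -> ((0+(4*2))+((0+4)*(3+0)))
Apply DISTRIBUTE at R (target: ((0+4)*(3+0))): ((0+(4*2))+((0+4)*(3+0))) -> ((0+(4*2))+(((0+4)*3)+((0+4)*0)))

Answer: ((0+(4*2))+(((0+4)*3)+((0+4)*0)))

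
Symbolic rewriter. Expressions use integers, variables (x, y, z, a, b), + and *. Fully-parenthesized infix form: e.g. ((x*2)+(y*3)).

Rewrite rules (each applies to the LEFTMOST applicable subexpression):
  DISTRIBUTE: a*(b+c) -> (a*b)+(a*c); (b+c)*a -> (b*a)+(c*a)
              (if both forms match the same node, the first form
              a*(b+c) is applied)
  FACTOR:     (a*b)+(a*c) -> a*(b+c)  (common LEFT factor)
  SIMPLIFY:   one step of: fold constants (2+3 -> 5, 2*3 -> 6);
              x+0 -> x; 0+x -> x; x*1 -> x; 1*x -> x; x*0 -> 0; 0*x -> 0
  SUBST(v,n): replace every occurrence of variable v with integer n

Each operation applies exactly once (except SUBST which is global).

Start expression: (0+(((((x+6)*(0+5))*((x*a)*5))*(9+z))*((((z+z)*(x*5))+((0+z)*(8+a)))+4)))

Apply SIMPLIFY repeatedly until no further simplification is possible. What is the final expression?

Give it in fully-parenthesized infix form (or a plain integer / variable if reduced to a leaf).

Answer: (((((x+6)*5)*((x*a)*5))*(9+z))*((((z+z)*(x*5))+(z*(8+a)))+4))

Derivation:
Start: (0+(((((x+6)*(0+5))*((x*a)*5))*(9+z))*((((z+z)*(x*5))+((0+z)*(8+a)))+4)))
Step 1: at root: (0+(((((x+6)*(0+5))*((x*a)*5))*(9+z))*((((z+z)*(x*5))+((0+z)*(8+a)))+4))) -> (((((x+6)*(0+5))*((x*a)*5))*(9+z))*((((z+z)*(x*5))+((0+z)*(8+a)))+4)); overall: (0+(((((x+6)*(0+5))*((x*a)*5))*(9+z))*((((z+z)*(x*5))+((0+z)*(8+a)))+4))) -> (((((x+6)*(0+5))*((x*a)*5))*(9+z))*((((z+z)*(x*5))+((0+z)*(8+a)))+4))
Step 2: at LLLR: (0+5) -> 5; overall: (((((x+6)*(0+5))*((x*a)*5))*(9+z))*((((z+z)*(x*5))+((0+z)*(8+a)))+4)) -> (((((x+6)*5)*((x*a)*5))*(9+z))*((((z+z)*(x*5))+((0+z)*(8+a)))+4))
Step 3: at RLRL: (0+z) -> z; overall: (((((x+6)*5)*((x*a)*5))*(9+z))*((((z+z)*(x*5))+((0+z)*(8+a)))+4)) -> (((((x+6)*5)*((x*a)*5))*(9+z))*((((z+z)*(x*5))+(z*(8+a)))+4))
Fixed point: (((((x+6)*5)*((x*a)*5))*(9+z))*((((z+z)*(x*5))+(z*(8+a)))+4))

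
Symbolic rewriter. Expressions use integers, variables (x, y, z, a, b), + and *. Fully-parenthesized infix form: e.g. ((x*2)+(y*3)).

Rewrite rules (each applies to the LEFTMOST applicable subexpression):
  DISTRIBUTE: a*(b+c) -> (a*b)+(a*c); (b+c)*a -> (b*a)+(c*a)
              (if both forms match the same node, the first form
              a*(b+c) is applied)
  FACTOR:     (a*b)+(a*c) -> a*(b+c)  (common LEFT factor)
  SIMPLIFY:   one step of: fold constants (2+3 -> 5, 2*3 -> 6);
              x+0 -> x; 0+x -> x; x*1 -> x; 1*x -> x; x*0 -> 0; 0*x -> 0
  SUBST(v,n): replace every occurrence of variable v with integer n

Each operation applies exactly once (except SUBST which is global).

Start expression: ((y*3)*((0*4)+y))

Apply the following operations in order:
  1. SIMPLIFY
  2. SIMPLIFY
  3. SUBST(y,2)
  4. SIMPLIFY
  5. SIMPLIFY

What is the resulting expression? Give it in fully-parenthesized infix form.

Answer: 12

Derivation:
Start: ((y*3)*((0*4)+y))
Apply SIMPLIFY at RL (target: (0*4)): ((y*3)*((0*4)+y)) -> ((y*3)*(0+y))
Apply SIMPLIFY at R (target: (0+y)): ((y*3)*(0+y)) -> ((y*3)*y)
Apply SUBST(y,2): ((y*3)*y) -> ((2*3)*2)
Apply SIMPLIFY at L (target: (2*3)): ((2*3)*2) -> (6*2)
Apply SIMPLIFY at root (target: (6*2)): (6*2) -> 12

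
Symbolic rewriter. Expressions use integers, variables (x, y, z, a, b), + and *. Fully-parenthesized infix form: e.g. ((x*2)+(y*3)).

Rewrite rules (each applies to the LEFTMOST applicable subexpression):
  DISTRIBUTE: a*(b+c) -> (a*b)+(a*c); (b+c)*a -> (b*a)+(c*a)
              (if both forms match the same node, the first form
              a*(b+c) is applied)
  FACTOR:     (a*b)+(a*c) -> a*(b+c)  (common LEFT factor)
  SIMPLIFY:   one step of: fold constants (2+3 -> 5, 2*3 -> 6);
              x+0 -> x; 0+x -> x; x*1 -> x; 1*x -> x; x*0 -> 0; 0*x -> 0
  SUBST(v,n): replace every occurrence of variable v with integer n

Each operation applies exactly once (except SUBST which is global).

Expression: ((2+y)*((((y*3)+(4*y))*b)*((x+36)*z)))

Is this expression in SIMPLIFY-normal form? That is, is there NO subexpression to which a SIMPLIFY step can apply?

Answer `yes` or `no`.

Expression: ((2+y)*((((y*3)+(4*y))*b)*((x+36)*z)))
Scanning for simplifiable subexpressions (pre-order)...
  at root: ((2+y)*((((y*3)+(4*y))*b)*((x+36)*z))) (not simplifiable)
  at L: (2+y) (not simplifiable)
  at R: ((((y*3)+(4*y))*b)*((x+36)*z)) (not simplifiable)
  at RL: (((y*3)+(4*y))*b) (not simplifiable)
  at RLL: ((y*3)+(4*y)) (not simplifiable)
  at RLLL: (y*3) (not simplifiable)
  at RLLR: (4*y) (not simplifiable)
  at RR: ((x+36)*z) (not simplifiable)
  at RRL: (x+36) (not simplifiable)
Result: no simplifiable subexpression found -> normal form.

Answer: yes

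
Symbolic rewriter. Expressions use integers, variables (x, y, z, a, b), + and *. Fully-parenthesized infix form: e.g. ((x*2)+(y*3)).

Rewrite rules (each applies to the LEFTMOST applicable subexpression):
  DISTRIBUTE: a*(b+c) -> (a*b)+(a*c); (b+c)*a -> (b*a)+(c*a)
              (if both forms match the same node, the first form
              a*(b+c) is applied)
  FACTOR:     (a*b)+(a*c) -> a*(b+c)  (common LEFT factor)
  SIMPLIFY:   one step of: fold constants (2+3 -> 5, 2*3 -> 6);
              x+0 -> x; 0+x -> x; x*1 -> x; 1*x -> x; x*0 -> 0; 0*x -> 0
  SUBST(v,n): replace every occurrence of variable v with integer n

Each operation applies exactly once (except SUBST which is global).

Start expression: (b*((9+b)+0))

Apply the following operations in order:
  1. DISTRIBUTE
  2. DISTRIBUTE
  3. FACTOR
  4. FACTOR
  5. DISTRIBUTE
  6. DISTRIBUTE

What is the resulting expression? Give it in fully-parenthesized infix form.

Start: (b*((9+b)+0))
Apply DISTRIBUTE at root (target: (b*((9+b)+0))): (b*((9+b)+0)) -> ((b*(9+b))+(b*0))
Apply DISTRIBUTE at L (target: (b*(9+b))): ((b*(9+b))+(b*0)) -> (((b*9)+(b*b))+(b*0))
Apply FACTOR at L (target: ((b*9)+(b*b))): (((b*9)+(b*b))+(b*0)) -> ((b*(9+b))+(b*0))
Apply FACTOR at root (target: ((b*(9+b))+(b*0))): ((b*(9+b))+(b*0)) -> (b*((9+b)+0))
Apply DISTRIBUTE at root (target: (b*((9+b)+0))): (b*((9+b)+0)) -> ((b*(9+b))+(b*0))
Apply DISTRIBUTE at L (target: (b*(9+b))): ((b*(9+b))+(b*0)) -> (((b*9)+(b*b))+(b*0))

Answer: (((b*9)+(b*b))+(b*0))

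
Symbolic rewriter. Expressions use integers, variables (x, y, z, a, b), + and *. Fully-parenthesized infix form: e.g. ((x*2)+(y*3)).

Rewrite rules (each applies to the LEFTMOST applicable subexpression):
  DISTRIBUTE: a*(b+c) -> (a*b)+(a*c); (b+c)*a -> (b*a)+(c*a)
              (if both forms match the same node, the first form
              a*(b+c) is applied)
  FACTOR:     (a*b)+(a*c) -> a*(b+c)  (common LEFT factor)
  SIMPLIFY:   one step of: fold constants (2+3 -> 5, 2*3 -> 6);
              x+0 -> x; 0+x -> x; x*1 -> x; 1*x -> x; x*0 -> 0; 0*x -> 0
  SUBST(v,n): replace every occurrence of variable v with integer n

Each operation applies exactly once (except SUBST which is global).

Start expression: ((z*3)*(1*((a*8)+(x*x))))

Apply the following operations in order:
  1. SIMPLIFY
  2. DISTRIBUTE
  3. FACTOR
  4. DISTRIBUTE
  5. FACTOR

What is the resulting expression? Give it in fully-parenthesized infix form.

Answer: ((z*3)*((a*8)+(x*x)))

Derivation:
Start: ((z*3)*(1*((a*8)+(x*x))))
Apply SIMPLIFY at R (target: (1*((a*8)+(x*x)))): ((z*3)*(1*((a*8)+(x*x)))) -> ((z*3)*((a*8)+(x*x)))
Apply DISTRIBUTE at root (target: ((z*3)*((a*8)+(x*x)))): ((z*3)*((a*8)+(x*x))) -> (((z*3)*(a*8))+((z*3)*(x*x)))
Apply FACTOR at root (target: (((z*3)*(a*8))+((z*3)*(x*x)))): (((z*3)*(a*8))+((z*3)*(x*x))) -> ((z*3)*((a*8)+(x*x)))
Apply DISTRIBUTE at root (target: ((z*3)*((a*8)+(x*x)))): ((z*3)*((a*8)+(x*x))) -> (((z*3)*(a*8))+((z*3)*(x*x)))
Apply FACTOR at root (target: (((z*3)*(a*8))+((z*3)*(x*x)))): (((z*3)*(a*8))+((z*3)*(x*x))) -> ((z*3)*((a*8)+(x*x)))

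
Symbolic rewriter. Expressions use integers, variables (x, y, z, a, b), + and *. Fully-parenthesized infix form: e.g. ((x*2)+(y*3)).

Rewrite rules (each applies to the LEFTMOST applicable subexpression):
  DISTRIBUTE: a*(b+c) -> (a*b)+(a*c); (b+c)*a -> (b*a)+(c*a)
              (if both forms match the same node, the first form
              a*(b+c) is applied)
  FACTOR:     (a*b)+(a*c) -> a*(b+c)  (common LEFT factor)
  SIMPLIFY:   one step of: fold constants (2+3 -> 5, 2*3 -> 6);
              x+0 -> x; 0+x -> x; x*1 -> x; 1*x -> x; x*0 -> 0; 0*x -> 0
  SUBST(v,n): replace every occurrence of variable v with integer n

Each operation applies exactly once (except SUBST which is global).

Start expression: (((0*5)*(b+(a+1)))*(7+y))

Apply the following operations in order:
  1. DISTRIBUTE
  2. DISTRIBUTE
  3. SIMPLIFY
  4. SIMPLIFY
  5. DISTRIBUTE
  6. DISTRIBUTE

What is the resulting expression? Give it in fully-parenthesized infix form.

Answer: (((0*7)+((((0*5)*a)+((0*5)*1))*7))+(((0*5)*(b+(a+1)))*y))

Derivation:
Start: (((0*5)*(b+(a+1)))*(7+y))
Apply DISTRIBUTE at root (target: (((0*5)*(b+(a+1)))*(7+y))): (((0*5)*(b+(a+1)))*(7+y)) -> ((((0*5)*(b+(a+1)))*7)+(((0*5)*(b+(a+1)))*y))
Apply DISTRIBUTE at LL (target: ((0*5)*(b+(a+1)))): ((((0*5)*(b+(a+1)))*7)+(((0*5)*(b+(a+1)))*y)) -> (((((0*5)*b)+((0*5)*(a+1)))*7)+(((0*5)*(b+(a+1)))*y))
Apply SIMPLIFY at LLLL (target: (0*5)): (((((0*5)*b)+((0*5)*(a+1)))*7)+(((0*5)*(b+(a+1)))*y)) -> ((((0*b)+((0*5)*(a+1)))*7)+(((0*5)*(b+(a+1)))*y))
Apply SIMPLIFY at LLL (target: (0*b)): ((((0*b)+((0*5)*(a+1)))*7)+(((0*5)*(b+(a+1)))*y)) -> (((0+((0*5)*(a+1)))*7)+(((0*5)*(b+(a+1)))*y))
Apply DISTRIBUTE at L (target: ((0+((0*5)*(a+1)))*7)): (((0+((0*5)*(a+1)))*7)+(((0*5)*(b+(a+1)))*y)) -> (((0*7)+(((0*5)*(a+1))*7))+(((0*5)*(b+(a+1)))*y))
Apply DISTRIBUTE at LRL (target: ((0*5)*(a+1))): (((0*7)+(((0*5)*(a+1))*7))+(((0*5)*(b+(a+1)))*y)) -> (((0*7)+((((0*5)*a)+((0*5)*1))*7))+(((0*5)*(b+(a+1)))*y))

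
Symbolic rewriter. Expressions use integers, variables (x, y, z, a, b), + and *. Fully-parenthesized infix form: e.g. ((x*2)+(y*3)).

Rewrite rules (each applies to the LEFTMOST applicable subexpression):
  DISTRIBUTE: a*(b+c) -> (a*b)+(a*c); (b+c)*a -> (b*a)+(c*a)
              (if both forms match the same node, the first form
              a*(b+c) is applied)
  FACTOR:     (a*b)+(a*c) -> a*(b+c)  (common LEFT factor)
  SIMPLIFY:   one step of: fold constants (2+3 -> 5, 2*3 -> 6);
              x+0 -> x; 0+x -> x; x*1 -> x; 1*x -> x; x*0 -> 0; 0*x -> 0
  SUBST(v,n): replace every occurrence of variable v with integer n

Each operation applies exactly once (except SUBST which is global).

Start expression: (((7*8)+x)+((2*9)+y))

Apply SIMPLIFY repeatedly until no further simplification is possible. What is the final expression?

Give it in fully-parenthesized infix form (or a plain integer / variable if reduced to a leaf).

Start: (((7*8)+x)+((2*9)+y))
Step 1: at LL: (7*8) -> 56; overall: (((7*8)+x)+((2*9)+y)) -> ((56+x)+((2*9)+y))
Step 2: at RL: (2*9) -> 18; overall: ((56+x)+((2*9)+y)) -> ((56+x)+(18+y))
Fixed point: ((56+x)+(18+y))

Answer: ((56+x)+(18+y))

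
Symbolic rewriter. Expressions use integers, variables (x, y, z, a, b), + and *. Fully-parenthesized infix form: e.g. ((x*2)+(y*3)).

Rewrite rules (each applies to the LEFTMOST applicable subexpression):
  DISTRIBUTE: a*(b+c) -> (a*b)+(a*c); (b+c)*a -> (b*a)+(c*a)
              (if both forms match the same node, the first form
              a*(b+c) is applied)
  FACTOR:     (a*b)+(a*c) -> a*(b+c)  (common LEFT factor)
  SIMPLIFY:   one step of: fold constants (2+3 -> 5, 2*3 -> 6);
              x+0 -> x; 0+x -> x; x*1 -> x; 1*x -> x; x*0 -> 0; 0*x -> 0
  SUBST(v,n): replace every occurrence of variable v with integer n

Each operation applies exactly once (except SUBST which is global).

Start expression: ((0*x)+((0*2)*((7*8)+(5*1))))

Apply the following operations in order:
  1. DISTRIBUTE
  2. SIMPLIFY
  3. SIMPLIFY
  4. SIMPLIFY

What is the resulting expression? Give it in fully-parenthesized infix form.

Answer: ((0*(7*8))+((0*2)*(5*1)))

Derivation:
Start: ((0*x)+((0*2)*((7*8)+(5*1))))
Apply DISTRIBUTE at R (target: ((0*2)*((7*8)+(5*1)))): ((0*x)+((0*2)*((7*8)+(5*1)))) -> ((0*x)+(((0*2)*(7*8))+((0*2)*(5*1))))
Apply SIMPLIFY at L (target: (0*x)): ((0*x)+(((0*2)*(7*8))+((0*2)*(5*1)))) -> (0+(((0*2)*(7*8))+((0*2)*(5*1))))
Apply SIMPLIFY at root (target: (0+(((0*2)*(7*8))+((0*2)*(5*1))))): (0+(((0*2)*(7*8))+((0*2)*(5*1)))) -> (((0*2)*(7*8))+((0*2)*(5*1)))
Apply SIMPLIFY at LL (target: (0*2)): (((0*2)*(7*8))+((0*2)*(5*1))) -> ((0*(7*8))+((0*2)*(5*1)))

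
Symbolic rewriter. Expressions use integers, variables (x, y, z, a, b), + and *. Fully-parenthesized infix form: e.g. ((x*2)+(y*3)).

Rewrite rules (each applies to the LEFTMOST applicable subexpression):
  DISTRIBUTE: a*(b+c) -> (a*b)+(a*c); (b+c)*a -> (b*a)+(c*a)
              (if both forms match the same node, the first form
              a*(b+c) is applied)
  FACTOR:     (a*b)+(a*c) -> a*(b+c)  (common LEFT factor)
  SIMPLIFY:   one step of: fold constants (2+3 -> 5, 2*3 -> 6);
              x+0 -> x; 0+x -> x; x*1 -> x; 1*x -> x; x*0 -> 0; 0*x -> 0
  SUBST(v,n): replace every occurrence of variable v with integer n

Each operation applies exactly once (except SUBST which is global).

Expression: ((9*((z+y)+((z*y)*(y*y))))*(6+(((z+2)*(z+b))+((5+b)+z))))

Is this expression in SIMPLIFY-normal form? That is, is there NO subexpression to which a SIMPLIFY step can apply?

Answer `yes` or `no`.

Expression: ((9*((z+y)+((z*y)*(y*y))))*(6+(((z+2)*(z+b))+((5+b)+z))))
Scanning for simplifiable subexpressions (pre-order)...
  at root: ((9*((z+y)+((z*y)*(y*y))))*(6+(((z+2)*(z+b))+((5+b)+z)))) (not simplifiable)
  at L: (9*((z+y)+((z*y)*(y*y)))) (not simplifiable)
  at LR: ((z+y)+((z*y)*(y*y))) (not simplifiable)
  at LRL: (z+y) (not simplifiable)
  at LRR: ((z*y)*(y*y)) (not simplifiable)
  at LRRL: (z*y) (not simplifiable)
  at LRRR: (y*y) (not simplifiable)
  at R: (6+(((z+2)*(z+b))+((5+b)+z))) (not simplifiable)
  at RR: (((z+2)*(z+b))+((5+b)+z)) (not simplifiable)
  at RRL: ((z+2)*(z+b)) (not simplifiable)
  at RRLL: (z+2) (not simplifiable)
  at RRLR: (z+b) (not simplifiable)
  at RRR: ((5+b)+z) (not simplifiable)
  at RRRL: (5+b) (not simplifiable)
Result: no simplifiable subexpression found -> normal form.

Answer: yes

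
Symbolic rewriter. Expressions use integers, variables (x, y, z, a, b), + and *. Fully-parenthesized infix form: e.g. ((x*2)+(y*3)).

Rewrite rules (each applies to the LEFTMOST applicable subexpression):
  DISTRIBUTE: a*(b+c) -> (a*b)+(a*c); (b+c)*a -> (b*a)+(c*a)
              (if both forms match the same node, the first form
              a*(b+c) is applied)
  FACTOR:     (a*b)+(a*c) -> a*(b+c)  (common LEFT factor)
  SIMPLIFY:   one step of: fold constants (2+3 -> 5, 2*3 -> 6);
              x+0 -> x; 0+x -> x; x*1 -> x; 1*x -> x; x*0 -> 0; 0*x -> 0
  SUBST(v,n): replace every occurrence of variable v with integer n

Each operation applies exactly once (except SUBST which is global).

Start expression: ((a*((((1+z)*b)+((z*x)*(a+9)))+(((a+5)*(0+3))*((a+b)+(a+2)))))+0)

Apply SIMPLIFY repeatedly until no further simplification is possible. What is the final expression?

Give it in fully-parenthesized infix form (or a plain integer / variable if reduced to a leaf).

Start: ((a*((((1+z)*b)+((z*x)*(a+9)))+(((a+5)*(0+3))*((a+b)+(a+2)))))+0)
Step 1: at root: ((a*((((1+z)*b)+((z*x)*(a+9)))+(((a+5)*(0+3))*((a+b)+(a+2)))))+0) -> (a*((((1+z)*b)+((z*x)*(a+9)))+(((a+5)*(0+3))*((a+b)+(a+2))))); overall: ((a*((((1+z)*b)+((z*x)*(a+9)))+(((a+5)*(0+3))*((a+b)+(a+2)))))+0) -> (a*((((1+z)*b)+((z*x)*(a+9)))+(((a+5)*(0+3))*((a+b)+(a+2)))))
Step 2: at RRLR: (0+3) -> 3; overall: (a*((((1+z)*b)+((z*x)*(a+9)))+(((a+5)*(0+3))*((a+b)+(a+2))))) -> (a*((((1+z)*b)+((z*x)*(a+9)))+(((a+5)*3)*((a+b)+(a+2)))))
Fixed point: (a*((((1+z)*b)+((z*x)*(a+9)))+(((a+5)*3)*((a+b)+(a+2)))))

Answer: (a*((((1+z)*b)+((z*x)*(a+9)))+(((a+5)*3)*((a+b)+(a+2)))))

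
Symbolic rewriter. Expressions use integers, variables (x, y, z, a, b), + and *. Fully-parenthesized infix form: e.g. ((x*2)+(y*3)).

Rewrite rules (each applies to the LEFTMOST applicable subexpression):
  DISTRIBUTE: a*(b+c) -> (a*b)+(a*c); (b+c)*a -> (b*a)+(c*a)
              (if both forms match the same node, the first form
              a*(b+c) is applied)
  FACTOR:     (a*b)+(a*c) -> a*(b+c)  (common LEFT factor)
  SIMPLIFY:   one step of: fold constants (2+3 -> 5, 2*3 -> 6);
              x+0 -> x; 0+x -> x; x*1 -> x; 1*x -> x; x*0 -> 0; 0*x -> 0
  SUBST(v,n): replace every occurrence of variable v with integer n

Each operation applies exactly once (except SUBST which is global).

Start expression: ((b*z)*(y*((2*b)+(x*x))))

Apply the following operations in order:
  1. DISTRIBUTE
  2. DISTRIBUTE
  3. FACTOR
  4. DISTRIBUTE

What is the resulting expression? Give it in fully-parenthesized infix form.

Start: ((b*z)*(y*((2*b)+(x*x))))
Apply DISTRIBUTE at R (target: (y*((2*b)+(x*x)))): ((b*z)*(y*((2*b)+(x*x)))) -> ((b*z)*((y*(2*b))+(y*(x*x))))
Apply DISTRIBUTE at root (target: ((b*z)*((y*(2*b))+(y*(x*x))))): ((b*z)*((y*(2*b))+(y*(x*x)))) -> (((b*z)*(y*(2*b)))+((b*z)*(y*(x*x))))
Apply FACTOR at root (target: (((b*z)*(y*(2*b)))+((b*z)*(y*(x*x))))): (((b*z)*(y*(2*b)))+((b*z)*(y*(x*x)))) -> ((b*z)*((y*(2*b))+(y*(x*x))))
Apply DISTRIBUTE at root (target: ((b*z)*((y*(2*b))+(y*(x*x))))): ((b*z)*((y*(2*b))+(y*(x*x)))) -> (((b*z)*(y*(2*b)))+((b*z)*(y*(x*x))))

Answer: (((b*z)*(y*(2*b)))+((b*z)*(y*(x*x))))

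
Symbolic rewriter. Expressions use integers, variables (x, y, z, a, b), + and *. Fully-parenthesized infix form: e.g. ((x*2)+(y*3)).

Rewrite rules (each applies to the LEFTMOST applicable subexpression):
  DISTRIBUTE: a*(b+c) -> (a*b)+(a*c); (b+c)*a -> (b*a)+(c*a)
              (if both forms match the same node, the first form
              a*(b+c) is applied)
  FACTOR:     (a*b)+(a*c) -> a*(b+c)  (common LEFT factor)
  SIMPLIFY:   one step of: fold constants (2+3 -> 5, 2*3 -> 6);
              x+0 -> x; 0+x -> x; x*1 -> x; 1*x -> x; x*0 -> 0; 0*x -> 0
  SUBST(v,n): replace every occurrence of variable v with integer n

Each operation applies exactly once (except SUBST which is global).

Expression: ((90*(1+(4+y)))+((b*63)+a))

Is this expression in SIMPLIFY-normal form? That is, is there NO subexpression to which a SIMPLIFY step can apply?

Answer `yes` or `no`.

Expression: ((90*(1+(4+y)))+((b*63)+a))
Scanning for simplifiable subexpressions (pre-order)...
  at root: ((90*(1+(4+y)))+((b*63)+a)) (not simplifiable)
  at L: (90*(1+(4+y))) (not simplifiable)
  at LR: (1+(4+y)) (not simplifiable)
  at LRR: (4+y) (not simplifiable)
  at R: ((b*63)+a) (not simplifiable)
  at RL: (b*63) (not simplifiable)
Result: no simplifiable subexpression found -> normal form.

Answer: yes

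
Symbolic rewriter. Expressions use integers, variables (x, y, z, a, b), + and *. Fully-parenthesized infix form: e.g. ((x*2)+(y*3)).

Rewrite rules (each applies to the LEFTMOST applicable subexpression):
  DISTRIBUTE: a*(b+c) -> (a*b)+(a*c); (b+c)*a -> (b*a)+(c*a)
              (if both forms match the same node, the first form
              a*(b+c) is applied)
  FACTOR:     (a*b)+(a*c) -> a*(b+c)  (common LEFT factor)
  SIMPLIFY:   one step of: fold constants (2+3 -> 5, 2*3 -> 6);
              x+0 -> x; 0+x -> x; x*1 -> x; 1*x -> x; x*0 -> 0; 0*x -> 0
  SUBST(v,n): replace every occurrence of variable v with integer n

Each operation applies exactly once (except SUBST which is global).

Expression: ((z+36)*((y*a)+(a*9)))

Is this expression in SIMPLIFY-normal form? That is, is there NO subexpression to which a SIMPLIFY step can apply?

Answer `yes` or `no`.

Answer: yes

Derivation:
Expression: ((z+36)*((y*a)+(a*9)))
Scanning for simplifiable subexpressions (pre-order)...
  at root: ((z+36)*((y*a)+(a*9))) (not simplifiable)
  at L: (z+36) (not simplifiable)
  at R: ((y*a)+(a*9)) (not simplifiable)
  at RL: (y*a) (not simplifiable)
  at RR: (a*9) (not simplifiable)
Result: no simplifiable subexpression found -> normal form.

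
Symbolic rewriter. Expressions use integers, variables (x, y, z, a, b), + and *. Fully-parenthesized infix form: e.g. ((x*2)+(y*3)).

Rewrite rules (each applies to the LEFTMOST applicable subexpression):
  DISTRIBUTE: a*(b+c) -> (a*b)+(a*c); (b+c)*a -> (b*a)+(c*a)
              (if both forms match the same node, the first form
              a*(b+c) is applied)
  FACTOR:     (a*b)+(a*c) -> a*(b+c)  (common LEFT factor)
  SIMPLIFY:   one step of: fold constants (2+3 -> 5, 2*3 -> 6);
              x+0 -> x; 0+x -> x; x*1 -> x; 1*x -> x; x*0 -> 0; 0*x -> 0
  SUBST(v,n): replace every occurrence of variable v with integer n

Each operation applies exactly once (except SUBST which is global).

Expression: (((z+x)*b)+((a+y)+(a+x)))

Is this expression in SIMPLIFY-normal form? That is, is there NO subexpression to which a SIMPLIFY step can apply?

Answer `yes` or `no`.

Answer: yes

Derivation:
Expression: (((z+x)*b)+((a+y)+(a+x)))
Scanning for simplifiable subexpressions (pre-order)...
  at root: (((z+x)*b)+((a+y)+(a+x))) (not simplifiable)
  at L: ((z+x)*b) (not simplifiable)
  at LL: (z+x) (not simplifiable)
  at R: ((a+y)+(a+x)) (not simplifiable)
  at RL: (a+y) (not simplifiable)
  at RR: (a+x) (not simplifiable)
Result: no simplifiable subexpression found -> normal form.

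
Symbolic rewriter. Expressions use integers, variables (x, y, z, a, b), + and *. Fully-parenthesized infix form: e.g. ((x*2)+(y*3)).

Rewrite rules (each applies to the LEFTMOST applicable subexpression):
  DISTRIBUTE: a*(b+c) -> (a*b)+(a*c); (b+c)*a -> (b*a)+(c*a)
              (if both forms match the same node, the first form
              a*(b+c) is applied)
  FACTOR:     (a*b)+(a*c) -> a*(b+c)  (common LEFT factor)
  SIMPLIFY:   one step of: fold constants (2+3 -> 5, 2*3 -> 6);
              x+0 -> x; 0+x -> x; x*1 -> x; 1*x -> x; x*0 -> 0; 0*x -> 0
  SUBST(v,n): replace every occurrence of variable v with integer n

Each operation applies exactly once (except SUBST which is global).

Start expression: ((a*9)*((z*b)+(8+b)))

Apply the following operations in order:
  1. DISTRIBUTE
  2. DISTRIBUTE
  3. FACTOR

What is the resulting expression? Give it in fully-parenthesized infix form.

Start: ((a*9)*((z*b)+(8+b)))
Apply DISTRIBUTE at root (target: ((a*9)*((z*b)+(8+b)))): ((a*9)*((z*b)+(8+b))) -> (((a*9)*(z*b))+((a*9)*(8+b)))
Apply DISTRIBUTE at R (target: ((a*9)*(8+b))): (((a*9)*(z*b))+((a*9)*(8+b))) -> (((a*9)*(z*b))+(((a*9)*8)+((a*9)*b)))
Apply FACTOR at R (target: (((a*9)*8)+((a*9)*b))): (((a*9)*(z*b))+(((a*9)*8)+((a*9)*b))) -> (((a*9)*(z*b))+((a*9)*(8+b)))

Answer: (((a*9)*(z*b))+((a*9)*(8+b)))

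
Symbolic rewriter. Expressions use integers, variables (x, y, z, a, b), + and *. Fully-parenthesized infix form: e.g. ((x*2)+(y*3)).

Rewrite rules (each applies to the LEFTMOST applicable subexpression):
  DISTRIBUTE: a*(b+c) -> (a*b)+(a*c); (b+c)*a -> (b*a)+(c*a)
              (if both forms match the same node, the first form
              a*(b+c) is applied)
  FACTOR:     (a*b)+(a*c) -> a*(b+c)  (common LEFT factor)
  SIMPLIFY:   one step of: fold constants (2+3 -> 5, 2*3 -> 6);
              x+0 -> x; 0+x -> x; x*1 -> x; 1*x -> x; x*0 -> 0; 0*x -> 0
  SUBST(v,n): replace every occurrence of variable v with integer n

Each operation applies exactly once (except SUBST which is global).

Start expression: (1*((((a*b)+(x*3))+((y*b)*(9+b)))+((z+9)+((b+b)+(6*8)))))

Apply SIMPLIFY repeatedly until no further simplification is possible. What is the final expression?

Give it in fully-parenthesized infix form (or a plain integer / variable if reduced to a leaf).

Answer: ((((a*b)+(x*3))+((y*b)*(9+b)))+((z+9)+((b+b)+48)))

Derivation:
Start: (1*((((a*b)+(x*3))+((y*b)*(9+b)))+((z+9)+((b+b)+(6*8)))))
Step 1: at root: (1*((((a*b)+(x*3))+((y*b)*(9+b)))+((z+9)+((b+b)+(6*8))))) -> ((((a*b)+(x*3))+((y*b)*(9+b)))+((z+9)+((b+b)+(6*8)))); overall: (1*((((a*b)+(x*3))+((y*b)*(9+b)))+((z+9)+((b+b)+(6*8))))) -> ((((a*b)+(x*3))+((y*b)*(9+b)))+((z+9)+((b+b)+(6*8))))
Step 2: at RRR: (6*8) -> 48; overall: ((((a*b)+(x*3))+((y*b)*(9+b)))+((z+9)+((b+b)+(6*8)))) -> ((((a*b)+(x*3))+((y*b)*(9+b)))+((z+9)+((b+b)+48)))
Fixed point: ((((a*b)+(x*3))+((y*b)*(9+b)))+((z+9)+((b+b)+48)))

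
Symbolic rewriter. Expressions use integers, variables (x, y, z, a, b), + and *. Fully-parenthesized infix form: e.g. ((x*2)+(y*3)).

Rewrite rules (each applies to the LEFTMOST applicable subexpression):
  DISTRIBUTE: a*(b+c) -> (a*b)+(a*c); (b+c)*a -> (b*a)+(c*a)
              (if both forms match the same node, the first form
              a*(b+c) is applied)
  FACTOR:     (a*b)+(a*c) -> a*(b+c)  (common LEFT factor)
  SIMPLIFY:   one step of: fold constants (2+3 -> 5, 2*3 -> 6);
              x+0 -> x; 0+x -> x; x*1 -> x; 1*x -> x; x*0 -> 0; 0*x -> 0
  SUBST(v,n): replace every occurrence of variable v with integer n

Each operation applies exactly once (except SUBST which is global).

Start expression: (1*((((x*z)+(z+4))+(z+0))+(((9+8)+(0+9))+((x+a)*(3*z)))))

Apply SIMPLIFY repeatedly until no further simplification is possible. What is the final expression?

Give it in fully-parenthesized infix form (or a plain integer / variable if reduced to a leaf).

Answer: ((((x*z)+(z+4))+z)+(26+((x+a)*(3*z))))

Derivation:
Start: (1*((((x*z)+(z+4))+(z+0))+(((9+8)+(0+9))+((x+a)*(3*z)))))
Step 1: at root: (1*((((x*z)+(z+4))+(z+0))+(((9+8)+(0+9))+((x+a)*(3*z))))) -> ((((x*z)+(z+4))+(z+0))+(((9+8)+(0+9))+((x+a)*(3*z)))); overall: (1*((((x*z)+(z+4))+(z+0))+(((9+8)+(0+9))+((x+a)*(3*z))))) -> ((((x*z)+(z+4))+(z+0))+(((9+8)+(0+9))+((x+a)*(3*z))))
Step 2: at LR: (z+0) -> z; overall: ((((x*z)+(z+4))+(z+0))+(((9+8)+(0+9))+((x+a)*(3*z)))) -> ((((x*z)+(z+4))+z)+(((9+8)+(0+9))+((x+a)*(3*z))))
Step 3: at RLL: (9+8) -> 17; overall: ((((x*z)+(z+4))+z)+(((9+8)+(0+9))+((x+a)*(3*z)))) -> ((((x*z)+(z+4))+z)+((17+(0+9))+((x+a)*(3*z))))
Step 4: at RLR: (0+9) -> 9; overall: ((((x*z)+(z+4))+z)+((17+(0+9))+((x+a)*(3*z)))) -> ((((x*z)+(z+4))+z)+((17+9)+((x+a)*(3*z))))
Step 5: at RL: (17+9) -> 26; overall: ((((x*z)+(z+4))+z)+((17+9)+((x+a)*(3*z)))) -> ((((x*z)+(z+4))+z)+(26+((x+a)*(3*z))))
Fixed point: ((((x*z)+(z+4))+z)+(26+((x+a)*(3*z))))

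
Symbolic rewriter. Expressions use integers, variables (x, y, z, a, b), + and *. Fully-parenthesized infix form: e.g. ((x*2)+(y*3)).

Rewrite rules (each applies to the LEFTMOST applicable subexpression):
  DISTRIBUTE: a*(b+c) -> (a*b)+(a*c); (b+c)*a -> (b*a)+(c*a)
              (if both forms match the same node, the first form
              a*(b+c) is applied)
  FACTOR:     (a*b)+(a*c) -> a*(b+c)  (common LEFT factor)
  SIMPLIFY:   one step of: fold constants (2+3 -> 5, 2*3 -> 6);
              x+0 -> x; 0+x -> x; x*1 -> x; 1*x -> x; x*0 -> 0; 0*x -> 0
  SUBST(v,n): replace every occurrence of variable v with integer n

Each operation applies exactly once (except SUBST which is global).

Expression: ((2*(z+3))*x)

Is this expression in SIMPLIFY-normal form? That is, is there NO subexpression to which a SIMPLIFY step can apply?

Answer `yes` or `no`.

Expression: ((2*(z+3))*x)
Scanning for simplifiable subexpressions (pre-order)...
  at root: ((2*(z+3))*x) (not simplifiable)
  at L: (2*(z+3)) (not simplifiable)
  at LR: (z+3) (not simplifiable)
Result: no simplifiable subexpression found -> normal form.

Answer: yes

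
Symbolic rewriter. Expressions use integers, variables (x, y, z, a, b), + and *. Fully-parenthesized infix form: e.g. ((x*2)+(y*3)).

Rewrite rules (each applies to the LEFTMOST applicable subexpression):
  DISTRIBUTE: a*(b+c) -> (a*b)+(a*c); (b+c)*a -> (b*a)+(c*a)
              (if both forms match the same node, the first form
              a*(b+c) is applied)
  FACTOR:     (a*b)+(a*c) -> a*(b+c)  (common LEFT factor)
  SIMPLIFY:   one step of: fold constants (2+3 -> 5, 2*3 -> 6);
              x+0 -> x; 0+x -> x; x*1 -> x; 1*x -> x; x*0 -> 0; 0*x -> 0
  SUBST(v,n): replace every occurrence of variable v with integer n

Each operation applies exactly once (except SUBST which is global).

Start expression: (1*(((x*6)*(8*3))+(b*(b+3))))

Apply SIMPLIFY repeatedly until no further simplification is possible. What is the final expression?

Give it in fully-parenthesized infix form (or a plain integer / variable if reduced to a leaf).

Start: (1*(((x*6)*(8*3))+(b*(b+3))))
Step 1: at root: (1*(((x*6)*(8*3))+(b*(b+3)))) -> (((x*6)*(8*3))+(b*(b+3))); overall: (1*(((x*6)*(8*3))+(b*(b+3)))) -> (((x*6)*(8*3))+(b*(b+3)))
Step 2: at LR: (8*3) -> 24; overall: (((x*6)*(8*3))+(b*(b+3))) -> (((x*6)*24)+(b*(b+3)))
Fixed point: (((x*6)*24)+(b*(b+3)))

Answer: (((x*6)*24)+(b*(b+3)))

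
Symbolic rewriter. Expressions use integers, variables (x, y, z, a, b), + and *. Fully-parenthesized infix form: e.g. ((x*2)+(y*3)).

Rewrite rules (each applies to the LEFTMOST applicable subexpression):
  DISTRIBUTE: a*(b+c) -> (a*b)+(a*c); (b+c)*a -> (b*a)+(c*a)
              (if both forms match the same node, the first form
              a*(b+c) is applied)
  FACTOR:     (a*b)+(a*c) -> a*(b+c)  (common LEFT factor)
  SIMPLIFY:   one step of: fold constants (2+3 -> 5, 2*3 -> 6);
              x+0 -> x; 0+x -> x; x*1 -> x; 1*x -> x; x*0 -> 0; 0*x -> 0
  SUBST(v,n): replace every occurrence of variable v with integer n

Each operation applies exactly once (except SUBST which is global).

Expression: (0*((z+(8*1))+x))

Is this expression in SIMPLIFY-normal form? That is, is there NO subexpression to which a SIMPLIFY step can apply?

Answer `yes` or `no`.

Answer: no

Derivation:
Expression: (0*((z+(8*1))+x))
Scanning for simplifiable subexpressions (pre-order)...
  at root: (0*((z+(8*1))+x)) (SIMPLIFIABLE)
  at R: ((z+(8*1))+x) (not simplifiable)
  at RL: (z+(8*1)) (not simplifiable)
  at RLR: (8*1) (SIMPLIFIABLE)
Found simplifiable subexpr at path root: (0*((z+(8*1))+x))
One SIMPLIFY step would give: 0
-> NOT in normal form.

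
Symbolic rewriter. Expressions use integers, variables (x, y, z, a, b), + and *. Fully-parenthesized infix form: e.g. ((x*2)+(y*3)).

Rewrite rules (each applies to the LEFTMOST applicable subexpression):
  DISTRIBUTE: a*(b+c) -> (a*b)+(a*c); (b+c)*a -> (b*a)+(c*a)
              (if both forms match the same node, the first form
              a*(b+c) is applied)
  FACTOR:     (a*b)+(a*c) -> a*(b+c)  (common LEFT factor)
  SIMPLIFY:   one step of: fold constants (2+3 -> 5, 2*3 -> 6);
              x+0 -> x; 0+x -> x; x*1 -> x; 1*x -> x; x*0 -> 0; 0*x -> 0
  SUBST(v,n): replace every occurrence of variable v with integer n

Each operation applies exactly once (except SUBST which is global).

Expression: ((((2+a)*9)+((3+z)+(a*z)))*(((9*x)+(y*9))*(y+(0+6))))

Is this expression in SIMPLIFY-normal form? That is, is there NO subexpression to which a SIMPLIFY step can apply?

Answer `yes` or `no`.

Expression: ((((2+a)*9)+((3+z)+(a*z)))*(((9*x)+(y*9))*(y+(0+6))))
Scanning for simplifiable subexpressions (pre-order)...
  at root: ((((2+a)*9)+((3+z)+(a*z)))*(((9*x)+(y*9))*(y+(0+6)))) (not simplifiable)
  at L: (((2+a)*9)+((3+z)+(a*z))) (not simplifiable)
  at LL: ((2+a)*9) (not simplifiable)
  at LLL: (2+a) (not simplifiable)
  at LR: ((3+z)+(a*z)) (not simplifiable)
  at LRL: (3+z) (not simplifiable)
  at LRR: (a*z) (not simplifiable)
  at R: (((9*x)+(y*9))*(y+(0+6))) (not simplifiable)
  at RL: ((9*x)+(y*9)) (not simplifiable)
  at RLL: (9*x) (not simplifiable)
  at RLR: (y*9) (not simplifiable)
  at RR: (y+(0+6)) (not simplifiable)
  at RRR: (0+6) (SIMPLIFIABLE)
Found simplifiable subexpr at path RRR: (0+6)
One SIMPLIFY step would give: ((((2+a)*9)+((3+z)+(a*z)))*(((9*x)+(y*9))*(y+6)))
-> NOT in normal form.

Answer: no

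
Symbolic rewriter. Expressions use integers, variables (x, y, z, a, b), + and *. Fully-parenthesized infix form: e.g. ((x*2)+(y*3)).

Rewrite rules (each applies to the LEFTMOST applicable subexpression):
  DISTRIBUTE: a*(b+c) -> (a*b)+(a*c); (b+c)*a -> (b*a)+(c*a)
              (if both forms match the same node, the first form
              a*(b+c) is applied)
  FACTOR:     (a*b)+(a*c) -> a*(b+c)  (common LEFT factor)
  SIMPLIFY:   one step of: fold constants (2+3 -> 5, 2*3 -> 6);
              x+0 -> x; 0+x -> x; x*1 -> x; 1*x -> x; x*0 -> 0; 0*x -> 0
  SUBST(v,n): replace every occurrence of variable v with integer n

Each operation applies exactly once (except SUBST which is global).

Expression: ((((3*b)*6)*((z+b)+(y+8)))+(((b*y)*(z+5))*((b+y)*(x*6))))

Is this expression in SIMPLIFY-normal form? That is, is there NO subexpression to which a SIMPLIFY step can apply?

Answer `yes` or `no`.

Expression: ((((3*b)*6)*((z+b)+(y+8)))+(((b*y)*(z+5))*((b+y)*(x*6))))
Scanning for simplifiable subexpressions (pre-order)...
  at root: ((((3*b)*6)*((z+b)+(y+8)))+(((b*y)*(z+5))*((b+y)*(x*6)))) (not simplifiable)
  at L: (((3*b)*6)*((z+b)+(y+8))) (not simplifiable)
  at LL: ((3*b)*6) (not simplifiable)
  at LLL: (3*b) (not simplifiable)
  at LR: ((z+b)+(y+8)) (not simplifiable)
  at LRL: (z+b) (not simplifiable)
  at LRR: (y+8) (not simplifiable)
  at R: (((b*y)*(z+5))*((b+y)*(x*6))) (not simplifiable)
  at RL: ((b*y)*(z+5)) (not simplifiable)
  at RLL: (b*y) (not simplifiable)
  at RLR: (z+5) (not simplifiable)
  at RR: ((b+y)*(x*6)) (not simplifiable)
  at RRL: (b+y) (not simplifiable)
  at RRR: (x*6) (not simplifiable)
Result: no simplifiable subexpression found -> normal form.

Answer: yes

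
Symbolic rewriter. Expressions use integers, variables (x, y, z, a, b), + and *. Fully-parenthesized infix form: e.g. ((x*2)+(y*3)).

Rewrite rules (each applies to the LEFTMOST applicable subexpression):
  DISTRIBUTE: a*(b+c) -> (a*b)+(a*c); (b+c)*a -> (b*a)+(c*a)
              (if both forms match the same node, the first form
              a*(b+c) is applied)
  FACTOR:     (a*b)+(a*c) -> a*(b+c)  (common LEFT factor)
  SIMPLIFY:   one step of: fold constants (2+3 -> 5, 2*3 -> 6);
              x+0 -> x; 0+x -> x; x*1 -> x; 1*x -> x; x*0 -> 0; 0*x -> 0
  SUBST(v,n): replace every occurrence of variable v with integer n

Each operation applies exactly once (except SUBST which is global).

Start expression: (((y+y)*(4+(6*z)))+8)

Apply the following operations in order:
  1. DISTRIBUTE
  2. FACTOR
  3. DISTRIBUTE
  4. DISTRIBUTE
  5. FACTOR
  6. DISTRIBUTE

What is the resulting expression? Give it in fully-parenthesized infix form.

Answer: ((((y*4)+(y*4))+((y+y)*(6*z)))+8)

Derivation:
Start: (((y+y)*(4+(6*z)))+8)
Apply DISTRIBUTE at L (target: ((y+y)*(4+(6*z)))): (((y+y)*(4+(6*z)))+8) -> ((((y+y)*4)+((y+y)*(6*z)))+8)
Apply FACTOR at L (target: (((y+y)*4)+((y+y)*(6*z)))): ((((y+y)*4)+((y+y)*(6*z)))+8) -> (((y+y)*(4+(6*z)))+8)
Apply DISTRIBUTE at L (target: ((y+y)*(4+(6*z)))): (((y+y)*(4+(6*z)))+8) -> ((((y+y)*4)+((y+y)*(6*z)))+8)
Apply DISTRIBUTE at LL (target: ((y+y)*4)): ((((y+y)*4)+((y+y)*(6*z)))+8) -> ((((y*4)+(y*4))+((y+y)*(6*z)))+8)
Apply FACTOR at LL (target: ((y*4)+(y*4))): ((((y*4)+(y*4))+((y+y)*(6*z)))+8) -> (((y*(4+4))+((y+y)*(6*z)))+8)
Apply DISTRIBUTE at LL (target: (y*(4+4))): (((y*(4+4))+((y+y)*(6*z)))+8) -> ((((y*4)+(y*4))+((y+y)*(6*z)))+8)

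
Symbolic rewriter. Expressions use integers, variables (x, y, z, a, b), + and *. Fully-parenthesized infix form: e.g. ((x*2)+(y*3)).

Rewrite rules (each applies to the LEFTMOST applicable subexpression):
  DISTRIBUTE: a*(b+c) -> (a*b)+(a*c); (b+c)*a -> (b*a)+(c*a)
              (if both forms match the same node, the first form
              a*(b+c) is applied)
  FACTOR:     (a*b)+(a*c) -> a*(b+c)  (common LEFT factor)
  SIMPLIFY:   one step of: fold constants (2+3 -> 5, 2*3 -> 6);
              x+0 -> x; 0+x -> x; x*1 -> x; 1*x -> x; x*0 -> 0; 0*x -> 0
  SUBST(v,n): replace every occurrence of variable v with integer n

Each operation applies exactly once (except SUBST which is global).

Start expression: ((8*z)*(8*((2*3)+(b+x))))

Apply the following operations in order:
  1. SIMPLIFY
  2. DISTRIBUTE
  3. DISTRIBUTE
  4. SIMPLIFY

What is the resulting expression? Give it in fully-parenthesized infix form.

Answer: (((8*z)*48)+((8*z)*(8*(b+x))))

Derivation:
Start: ((8*z)*(8*((2*3)+(b+x))))
Apply SIMPLIFY at RRL (target: (2*3)): ((8*z)*(8*((2*3)+(b+x)))) -> ((8*z)*(8*(6+(b+x))))
Apply DISTRIBUTE at R (target: (8*(6+(b+x)))): ((8*z)*(8*(6+(b+x)))) -> ((8*z)*((8*6)+(8*(b+x))))
Apply DISTRIBUTE at root (target: ((8*z)*((8*6)+(8*(b+x))))): ((8*z)*((8*6)+(8*(b+x)))) -> (((8*z)*(8*6))+((8*z)*(8*(b+x))))
Apply SIMPLIFY at LR (target: (8*6)): (((8*z)*(8*6))+((8*z)*(8*(b+x)))) -> (((8*z)*48)+((8*z)*(8*(b+x))))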